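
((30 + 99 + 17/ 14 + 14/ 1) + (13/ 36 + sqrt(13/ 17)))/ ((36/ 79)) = 79 * sqrt(221)/ 612 + 2878207/ 9072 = 319.18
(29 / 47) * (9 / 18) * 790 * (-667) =-7640485 / 47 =-162563.51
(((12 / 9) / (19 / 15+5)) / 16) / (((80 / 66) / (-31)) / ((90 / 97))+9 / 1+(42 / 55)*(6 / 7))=0.00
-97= -97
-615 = -615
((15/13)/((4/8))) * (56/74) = 840/481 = 1.75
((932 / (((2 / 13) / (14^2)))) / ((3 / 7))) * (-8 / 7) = -9498944 / 3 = -3166314.67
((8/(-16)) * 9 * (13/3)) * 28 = -546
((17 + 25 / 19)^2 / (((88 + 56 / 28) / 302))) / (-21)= -2031856 / 37905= -53.60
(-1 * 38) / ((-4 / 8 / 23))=1748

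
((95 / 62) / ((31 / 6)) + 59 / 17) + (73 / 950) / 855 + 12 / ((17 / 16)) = 199860178601 / 13269728250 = 15.06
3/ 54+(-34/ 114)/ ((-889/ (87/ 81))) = 153005/ 2736342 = 0.06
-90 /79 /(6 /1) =-15 /79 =-0.19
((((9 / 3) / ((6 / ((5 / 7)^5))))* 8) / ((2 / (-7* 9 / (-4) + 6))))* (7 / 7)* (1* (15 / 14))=4078125 / 470596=8.67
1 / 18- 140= -2519 / 18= -139.94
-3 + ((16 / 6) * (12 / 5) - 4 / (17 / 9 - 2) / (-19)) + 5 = 618 / 95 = 6.51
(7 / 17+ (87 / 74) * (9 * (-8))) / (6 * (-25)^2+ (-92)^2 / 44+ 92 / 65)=-0.02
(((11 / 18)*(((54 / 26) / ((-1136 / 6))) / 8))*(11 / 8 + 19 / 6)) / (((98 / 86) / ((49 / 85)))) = -154671 / 80337920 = -0.00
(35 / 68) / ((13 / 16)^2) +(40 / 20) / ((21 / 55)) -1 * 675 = -40361705 / 60333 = -668.98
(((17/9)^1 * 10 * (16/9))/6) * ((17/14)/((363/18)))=23120/68607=0.34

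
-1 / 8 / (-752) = 1 / 6016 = 0.00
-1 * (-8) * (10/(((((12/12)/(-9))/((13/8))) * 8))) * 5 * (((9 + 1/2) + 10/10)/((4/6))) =-184275/16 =-11517.19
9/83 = 0.11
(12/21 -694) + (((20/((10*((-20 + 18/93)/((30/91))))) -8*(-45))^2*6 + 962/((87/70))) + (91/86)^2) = 390478624122529942967/502198823204988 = 777537.91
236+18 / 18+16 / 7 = 1675 / 7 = 239.29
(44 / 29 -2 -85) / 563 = -2479 / 16327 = -0.15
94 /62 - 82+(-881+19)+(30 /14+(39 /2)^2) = -486159 /868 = -560.09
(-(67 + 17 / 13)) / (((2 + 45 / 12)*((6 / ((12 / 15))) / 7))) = -16576 / 1495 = -11.09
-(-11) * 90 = 990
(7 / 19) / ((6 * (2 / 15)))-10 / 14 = -135 / 532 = -0.25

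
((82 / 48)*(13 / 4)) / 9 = 533 / 864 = 0.62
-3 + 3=0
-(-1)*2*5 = 10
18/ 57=6/ 19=0.32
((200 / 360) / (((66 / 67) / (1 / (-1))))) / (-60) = 67 / 7128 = 0.01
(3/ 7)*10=30/ 7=4.29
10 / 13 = 0.77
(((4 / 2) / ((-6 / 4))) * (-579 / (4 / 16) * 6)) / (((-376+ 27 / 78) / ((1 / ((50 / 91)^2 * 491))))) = -0.33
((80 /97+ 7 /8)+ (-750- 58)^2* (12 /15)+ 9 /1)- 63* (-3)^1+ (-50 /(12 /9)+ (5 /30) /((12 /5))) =2280509393 /4365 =522453.47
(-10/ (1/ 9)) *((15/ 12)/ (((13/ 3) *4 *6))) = -225/ 208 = -1.08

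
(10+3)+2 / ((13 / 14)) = 197 / 13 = 15.15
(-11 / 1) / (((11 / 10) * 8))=-5 / 4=-1.25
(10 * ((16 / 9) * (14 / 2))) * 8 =8960 / 9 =995.56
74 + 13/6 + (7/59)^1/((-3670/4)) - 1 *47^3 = -67392905549/649590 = -103746.83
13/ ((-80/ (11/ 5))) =-143/ 400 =-0.36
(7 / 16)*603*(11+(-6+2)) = 29547 / 16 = 1846.69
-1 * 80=-80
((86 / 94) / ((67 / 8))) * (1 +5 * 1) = 2064 / 3149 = 0.66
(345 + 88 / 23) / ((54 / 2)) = 8023 / 621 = 12.92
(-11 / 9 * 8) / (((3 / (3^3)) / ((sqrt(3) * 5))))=-440 * sqrt(3)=-762.10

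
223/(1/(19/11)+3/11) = 46607/178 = 261.84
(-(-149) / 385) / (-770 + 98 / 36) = -2682 / 5317235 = -0.00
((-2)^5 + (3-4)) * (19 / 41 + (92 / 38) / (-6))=-1540 / 779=-1.98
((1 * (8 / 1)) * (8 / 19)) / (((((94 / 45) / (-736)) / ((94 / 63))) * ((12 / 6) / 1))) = -117760 / 133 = -885.41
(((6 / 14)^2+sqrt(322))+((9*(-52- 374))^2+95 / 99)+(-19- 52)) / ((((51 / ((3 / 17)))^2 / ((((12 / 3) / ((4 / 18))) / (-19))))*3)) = -55.58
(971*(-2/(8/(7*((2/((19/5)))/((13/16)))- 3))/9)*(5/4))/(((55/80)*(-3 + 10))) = -1840045/171171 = -10.75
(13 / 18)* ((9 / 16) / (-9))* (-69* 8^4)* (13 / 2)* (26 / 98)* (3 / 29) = 3233984 / 1421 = 2275.85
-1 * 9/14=-9/14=-0.64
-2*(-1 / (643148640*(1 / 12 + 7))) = 1 / 2277818100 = 0.00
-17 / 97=-0.18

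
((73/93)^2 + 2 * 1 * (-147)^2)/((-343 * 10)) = -373797811/29666070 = -12.60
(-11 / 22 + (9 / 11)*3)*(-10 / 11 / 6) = -0.30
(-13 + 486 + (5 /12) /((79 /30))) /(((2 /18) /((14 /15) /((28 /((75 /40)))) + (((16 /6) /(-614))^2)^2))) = 53790057278914343 /202103149270752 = 266.15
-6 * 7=-42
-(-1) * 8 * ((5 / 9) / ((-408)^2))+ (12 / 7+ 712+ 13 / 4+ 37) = 988374833 / 1310904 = 753.96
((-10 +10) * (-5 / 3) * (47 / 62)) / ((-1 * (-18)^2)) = 0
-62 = -62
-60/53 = -1.13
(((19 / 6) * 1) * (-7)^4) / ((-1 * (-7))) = 6517 / 6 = 1086.17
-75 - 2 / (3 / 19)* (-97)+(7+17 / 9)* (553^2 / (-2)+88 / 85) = -207772201 / 153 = -1357988.24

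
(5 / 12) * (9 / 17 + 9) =135 / 34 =3.97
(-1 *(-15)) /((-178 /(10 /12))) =-25 /356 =-0.07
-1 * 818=-818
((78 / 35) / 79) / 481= 6 / 102305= 0.00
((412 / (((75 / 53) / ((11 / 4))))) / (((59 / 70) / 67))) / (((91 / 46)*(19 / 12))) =1480568144 / 72865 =20319.33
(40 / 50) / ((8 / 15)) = 3 / 2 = 1.50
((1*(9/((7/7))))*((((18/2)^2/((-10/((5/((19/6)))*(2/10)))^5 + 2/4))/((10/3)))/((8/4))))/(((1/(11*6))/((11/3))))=-64304361/77378092535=-0.00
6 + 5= 11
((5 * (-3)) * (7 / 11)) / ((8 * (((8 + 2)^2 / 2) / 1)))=-21 / 880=-0.02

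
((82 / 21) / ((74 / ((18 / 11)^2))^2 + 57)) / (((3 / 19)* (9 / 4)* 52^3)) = 63099 / 662510003246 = 0.00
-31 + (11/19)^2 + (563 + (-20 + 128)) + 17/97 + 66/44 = 44962559/70034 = 642.01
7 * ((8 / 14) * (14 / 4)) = 14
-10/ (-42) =5/ 21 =0.24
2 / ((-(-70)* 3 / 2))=2 / 105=0.02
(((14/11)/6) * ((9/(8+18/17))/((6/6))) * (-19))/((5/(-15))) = 2907/242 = 12.01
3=3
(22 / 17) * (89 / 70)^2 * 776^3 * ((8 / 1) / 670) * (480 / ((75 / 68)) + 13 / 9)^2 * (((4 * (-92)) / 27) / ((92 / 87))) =-74427027173006299230208 / 2594784375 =-28683318695028.87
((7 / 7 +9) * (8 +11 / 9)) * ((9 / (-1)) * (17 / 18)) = -7055 / 9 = -783.89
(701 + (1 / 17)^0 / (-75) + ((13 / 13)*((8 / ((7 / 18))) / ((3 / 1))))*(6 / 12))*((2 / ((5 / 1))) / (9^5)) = 739636 / 155003625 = 0.00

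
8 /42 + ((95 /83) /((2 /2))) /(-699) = 76691 /406119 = 0.19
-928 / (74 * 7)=-464 / 259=-1.79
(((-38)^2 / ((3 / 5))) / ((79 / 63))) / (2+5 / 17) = 859180 / 1027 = 836.59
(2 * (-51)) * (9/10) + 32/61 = -27839/305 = -91.28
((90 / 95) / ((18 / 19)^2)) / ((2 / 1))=19 / 36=0.53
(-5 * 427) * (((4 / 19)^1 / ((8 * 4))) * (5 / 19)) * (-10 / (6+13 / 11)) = 587125 / 114076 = 5.15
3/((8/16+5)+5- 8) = 6/5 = 1.20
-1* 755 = -755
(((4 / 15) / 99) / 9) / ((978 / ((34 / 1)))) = 68 / 6535485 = 0.00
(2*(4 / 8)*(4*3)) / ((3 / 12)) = 48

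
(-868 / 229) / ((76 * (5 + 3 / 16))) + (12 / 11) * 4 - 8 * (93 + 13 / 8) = -752.65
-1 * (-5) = 5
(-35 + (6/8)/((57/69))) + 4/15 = -38561/1140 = -33.83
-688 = -688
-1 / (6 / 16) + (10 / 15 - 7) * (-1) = 11 / 3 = 3.67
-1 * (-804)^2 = -646416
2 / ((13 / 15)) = 30 / 13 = 2.31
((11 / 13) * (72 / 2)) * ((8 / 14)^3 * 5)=126720 / 4459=28.42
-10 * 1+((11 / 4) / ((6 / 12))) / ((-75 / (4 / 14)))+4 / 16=-9.77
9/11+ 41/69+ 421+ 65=369946/759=487.41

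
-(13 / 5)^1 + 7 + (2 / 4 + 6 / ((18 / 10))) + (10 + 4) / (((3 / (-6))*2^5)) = 7.36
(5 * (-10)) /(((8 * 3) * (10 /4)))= -5 /6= -0.83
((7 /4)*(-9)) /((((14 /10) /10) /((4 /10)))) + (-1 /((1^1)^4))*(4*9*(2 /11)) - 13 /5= -2978 /55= -54.15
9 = 9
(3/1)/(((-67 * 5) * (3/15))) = -3/67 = -0.04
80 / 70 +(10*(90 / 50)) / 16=127 / 56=2.27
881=881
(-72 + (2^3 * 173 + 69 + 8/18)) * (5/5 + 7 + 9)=211361/9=23484.56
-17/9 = -1.89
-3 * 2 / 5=-6 / 5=-1.20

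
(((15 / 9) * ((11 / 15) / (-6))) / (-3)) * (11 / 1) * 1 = 121 / 162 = 0.75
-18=-18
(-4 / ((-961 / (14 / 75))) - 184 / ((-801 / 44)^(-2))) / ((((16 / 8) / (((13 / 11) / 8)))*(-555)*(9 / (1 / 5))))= 13826774054249 / 76668714540000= 0.18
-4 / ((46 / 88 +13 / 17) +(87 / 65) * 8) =-194480 / 583203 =-0.33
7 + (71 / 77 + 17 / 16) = 11069 / 1232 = 8.98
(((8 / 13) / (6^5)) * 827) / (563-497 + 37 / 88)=18194 / 18464355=0.00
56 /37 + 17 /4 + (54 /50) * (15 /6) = 6263 /740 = 8.46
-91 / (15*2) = -91 / 30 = -3.03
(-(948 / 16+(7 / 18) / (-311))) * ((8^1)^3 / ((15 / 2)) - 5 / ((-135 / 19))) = -6176442539 / 1511460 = -4086.41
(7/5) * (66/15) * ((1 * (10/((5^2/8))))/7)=352/125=2.82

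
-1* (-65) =65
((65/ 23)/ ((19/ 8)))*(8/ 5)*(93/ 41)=77376/ 17917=4.32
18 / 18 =1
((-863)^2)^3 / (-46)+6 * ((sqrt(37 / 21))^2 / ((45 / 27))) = -14458818917357791103 / 1610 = -8980632867924093.85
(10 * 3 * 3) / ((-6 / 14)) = -210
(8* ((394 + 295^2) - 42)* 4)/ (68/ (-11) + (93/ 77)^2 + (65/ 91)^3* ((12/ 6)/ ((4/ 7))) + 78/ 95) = -3149794056640/ 2958771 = -1064561.62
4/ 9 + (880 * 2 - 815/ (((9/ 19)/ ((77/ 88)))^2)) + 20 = -5186711/ 5184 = -1000.52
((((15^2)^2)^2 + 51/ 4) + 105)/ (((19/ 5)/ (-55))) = -2819179817025/ 76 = -37094471276.64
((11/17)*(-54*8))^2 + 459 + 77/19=431591198/5491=78599.74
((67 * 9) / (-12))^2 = 2525.06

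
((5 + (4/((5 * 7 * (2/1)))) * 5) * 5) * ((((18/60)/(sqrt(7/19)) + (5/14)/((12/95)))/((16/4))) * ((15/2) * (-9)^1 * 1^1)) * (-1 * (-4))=-3954375/784 - 14985 * sqrt(133)/196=-5925.56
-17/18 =-0.94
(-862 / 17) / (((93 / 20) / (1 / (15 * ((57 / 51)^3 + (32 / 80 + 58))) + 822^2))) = -51332417978783800 / 6966950013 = -7367989.99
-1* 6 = -6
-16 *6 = -96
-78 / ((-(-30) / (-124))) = 1612 / 5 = 322.40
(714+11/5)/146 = 3581/730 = 4.91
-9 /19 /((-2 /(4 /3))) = 6 /19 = 0.32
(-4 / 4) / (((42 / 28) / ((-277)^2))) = -153458 / 3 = -51152.67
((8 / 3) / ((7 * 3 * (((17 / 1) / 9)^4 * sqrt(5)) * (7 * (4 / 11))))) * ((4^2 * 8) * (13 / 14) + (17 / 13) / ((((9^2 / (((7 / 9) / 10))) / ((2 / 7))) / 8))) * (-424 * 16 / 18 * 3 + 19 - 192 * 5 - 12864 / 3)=-16548284818736 * sqrt(5) / 27931510425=-1324.78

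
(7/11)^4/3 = 2401/43923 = 0.05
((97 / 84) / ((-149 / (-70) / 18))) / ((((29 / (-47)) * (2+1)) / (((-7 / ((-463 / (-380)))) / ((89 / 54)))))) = 3274273800 / 178055447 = 18.39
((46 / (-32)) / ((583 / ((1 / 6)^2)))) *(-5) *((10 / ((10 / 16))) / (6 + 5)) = 115 / 230868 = 0.00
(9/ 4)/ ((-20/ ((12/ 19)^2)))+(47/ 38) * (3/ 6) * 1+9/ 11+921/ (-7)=-72372103/ 555940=-130.18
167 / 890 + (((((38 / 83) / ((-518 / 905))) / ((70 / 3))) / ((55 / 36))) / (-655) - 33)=-32.81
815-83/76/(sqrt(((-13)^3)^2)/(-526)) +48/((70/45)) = 494473409/584402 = 846.12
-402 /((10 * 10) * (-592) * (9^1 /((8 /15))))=67 /166500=0.00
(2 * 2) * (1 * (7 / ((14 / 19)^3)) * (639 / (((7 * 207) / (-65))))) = -31654285 / 15778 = -2006.23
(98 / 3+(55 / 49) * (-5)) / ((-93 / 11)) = -43747 / 13671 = -3.20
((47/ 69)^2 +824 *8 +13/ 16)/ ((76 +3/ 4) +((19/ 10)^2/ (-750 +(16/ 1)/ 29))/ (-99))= 85.91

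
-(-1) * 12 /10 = 6 /5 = 1.20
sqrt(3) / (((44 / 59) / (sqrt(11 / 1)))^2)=3481 *sqrt(3) / 176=34.26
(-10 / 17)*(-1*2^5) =320 / 17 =18.82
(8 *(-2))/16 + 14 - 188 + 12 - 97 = -260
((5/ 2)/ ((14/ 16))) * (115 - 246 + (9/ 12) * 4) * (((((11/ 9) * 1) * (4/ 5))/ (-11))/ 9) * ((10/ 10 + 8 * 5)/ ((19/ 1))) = 83968/ 10773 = 7.79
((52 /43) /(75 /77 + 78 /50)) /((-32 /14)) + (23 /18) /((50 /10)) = 0.05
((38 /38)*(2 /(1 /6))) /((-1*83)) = -12 /83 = -0.14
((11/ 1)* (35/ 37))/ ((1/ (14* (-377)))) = -2032030/ 37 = -54919.73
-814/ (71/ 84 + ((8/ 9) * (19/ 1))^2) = -1846152/ 648829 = -2.85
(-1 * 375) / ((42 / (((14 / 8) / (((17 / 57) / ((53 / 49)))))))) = -377625 / 6664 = -56.67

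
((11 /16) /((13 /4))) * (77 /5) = 847 /260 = 3.26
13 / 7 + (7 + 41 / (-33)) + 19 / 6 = 4981 / 462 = 10.78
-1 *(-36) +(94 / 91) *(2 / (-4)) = 35.48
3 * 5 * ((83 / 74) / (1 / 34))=21165 / 37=572.03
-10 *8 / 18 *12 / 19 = -160 / 57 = -2.81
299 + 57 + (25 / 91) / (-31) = 1004251 / 2821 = 355.99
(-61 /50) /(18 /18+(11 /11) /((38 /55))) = -1159 /2325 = -0.50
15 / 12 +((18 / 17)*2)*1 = 229 / 68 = 3.37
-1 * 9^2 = -81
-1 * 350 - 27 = -377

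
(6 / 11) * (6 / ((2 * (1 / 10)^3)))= 18000 / 11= 1636.36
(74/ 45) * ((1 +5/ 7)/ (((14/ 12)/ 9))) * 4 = 21312/ 245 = 86.99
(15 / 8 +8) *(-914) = -36103 / 4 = -9025.75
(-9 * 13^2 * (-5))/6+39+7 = 2627/2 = 1313.50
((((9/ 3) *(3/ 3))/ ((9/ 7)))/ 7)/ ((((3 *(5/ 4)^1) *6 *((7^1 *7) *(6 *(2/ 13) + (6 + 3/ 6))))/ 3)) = 52/ 425565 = 0.00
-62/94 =-31/47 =-0.66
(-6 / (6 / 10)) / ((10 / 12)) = -12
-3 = -3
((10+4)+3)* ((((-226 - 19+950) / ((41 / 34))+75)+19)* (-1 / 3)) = -473008 / 123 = -3845.59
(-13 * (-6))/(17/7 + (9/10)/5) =27300/913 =29.90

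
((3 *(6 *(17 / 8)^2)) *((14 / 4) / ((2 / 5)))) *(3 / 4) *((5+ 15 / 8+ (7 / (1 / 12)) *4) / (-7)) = -107018145 / 4096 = -26127.48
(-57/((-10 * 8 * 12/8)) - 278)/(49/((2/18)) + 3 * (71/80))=-22202/35493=-0.63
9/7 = 1.29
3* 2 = 6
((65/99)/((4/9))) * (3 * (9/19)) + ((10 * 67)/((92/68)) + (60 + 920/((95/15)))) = 13509205/19228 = 702.58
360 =360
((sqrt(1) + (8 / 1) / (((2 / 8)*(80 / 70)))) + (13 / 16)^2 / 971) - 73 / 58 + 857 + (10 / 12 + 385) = 27477605743 / 21626112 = 1270.58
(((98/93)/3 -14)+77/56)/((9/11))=-301345/20088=-15.00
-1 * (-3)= 3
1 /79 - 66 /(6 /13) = -11296 /79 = -142.99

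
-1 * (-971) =971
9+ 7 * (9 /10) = 153 /10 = 15.30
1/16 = 0.06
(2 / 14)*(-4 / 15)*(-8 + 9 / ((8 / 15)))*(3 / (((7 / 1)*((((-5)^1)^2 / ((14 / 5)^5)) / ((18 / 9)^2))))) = -3.99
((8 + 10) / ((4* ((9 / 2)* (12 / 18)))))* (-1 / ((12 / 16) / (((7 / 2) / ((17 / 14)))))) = -98 / 17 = -5.76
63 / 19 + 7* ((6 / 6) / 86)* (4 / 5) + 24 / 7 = 6.81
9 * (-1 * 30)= -270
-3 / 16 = -0.19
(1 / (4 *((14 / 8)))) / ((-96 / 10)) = -5 / 336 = -0.01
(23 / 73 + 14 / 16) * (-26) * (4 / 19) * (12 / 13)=-8340 / 1387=-6.01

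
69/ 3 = 23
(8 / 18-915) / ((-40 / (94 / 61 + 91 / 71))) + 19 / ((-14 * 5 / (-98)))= 91.14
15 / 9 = 5 / 3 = 1.67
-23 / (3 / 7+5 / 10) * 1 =-322 / 13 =-24.77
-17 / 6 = -2.83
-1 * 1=-1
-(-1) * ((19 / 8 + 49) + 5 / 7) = 2917 / 56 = 52.09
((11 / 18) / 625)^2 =121 / 126562500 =0.00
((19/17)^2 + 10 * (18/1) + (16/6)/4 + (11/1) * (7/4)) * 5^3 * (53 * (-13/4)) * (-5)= 300422516875/13872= 21656755.83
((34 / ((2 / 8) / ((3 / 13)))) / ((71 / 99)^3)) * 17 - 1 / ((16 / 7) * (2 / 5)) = 1445.33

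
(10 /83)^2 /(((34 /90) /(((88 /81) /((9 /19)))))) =836000 /9486153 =0.09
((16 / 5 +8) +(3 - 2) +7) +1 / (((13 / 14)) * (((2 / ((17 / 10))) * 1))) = 523 / 26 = 20.12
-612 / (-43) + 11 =1085 / 43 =25.23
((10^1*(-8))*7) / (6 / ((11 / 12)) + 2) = -3080 / 47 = -65.53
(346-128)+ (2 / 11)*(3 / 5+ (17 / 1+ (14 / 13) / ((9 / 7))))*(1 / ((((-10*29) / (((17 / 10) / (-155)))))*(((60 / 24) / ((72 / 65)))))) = 5692666123146 / 26113140625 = 218.00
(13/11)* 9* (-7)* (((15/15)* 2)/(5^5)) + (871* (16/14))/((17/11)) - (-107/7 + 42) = 2525301953/4090625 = 617.34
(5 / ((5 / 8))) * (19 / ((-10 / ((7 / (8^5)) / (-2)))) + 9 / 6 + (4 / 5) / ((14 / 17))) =11338659 / 573440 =19.77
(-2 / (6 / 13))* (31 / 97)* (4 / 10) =-806 / 1455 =-0.55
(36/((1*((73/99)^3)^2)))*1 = 33893285378436/151334226289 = 223.96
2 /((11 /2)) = 4 /11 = 0.36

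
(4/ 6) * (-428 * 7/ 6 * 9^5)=-19656756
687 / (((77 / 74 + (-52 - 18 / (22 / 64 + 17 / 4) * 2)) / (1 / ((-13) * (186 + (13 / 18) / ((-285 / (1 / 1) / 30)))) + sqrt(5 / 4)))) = 141990534 / 29371804085 - 415177 * sqrt(5) / 71065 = -13.06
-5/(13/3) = -15/13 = -1.15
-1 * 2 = -2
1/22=0.05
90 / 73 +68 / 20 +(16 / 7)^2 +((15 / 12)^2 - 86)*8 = -23810037 / 35770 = -665.64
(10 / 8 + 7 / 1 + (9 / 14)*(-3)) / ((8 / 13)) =2301 / 224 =10.27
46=46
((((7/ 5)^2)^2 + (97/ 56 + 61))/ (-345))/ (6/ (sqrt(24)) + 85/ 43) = -1703289211/ 10750372500 + 4308319769 * sqrt(6)/ 107503725000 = -0.06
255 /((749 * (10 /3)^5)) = 12393 /14980000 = 0.00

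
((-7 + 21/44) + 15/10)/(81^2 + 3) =-221/288816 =-0.00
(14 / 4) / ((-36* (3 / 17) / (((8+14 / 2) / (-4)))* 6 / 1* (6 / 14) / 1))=4165 / 5184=0.80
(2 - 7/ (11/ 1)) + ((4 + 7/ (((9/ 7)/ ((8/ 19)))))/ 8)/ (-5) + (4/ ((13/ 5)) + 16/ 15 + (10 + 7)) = 1017805/ 48906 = 20.81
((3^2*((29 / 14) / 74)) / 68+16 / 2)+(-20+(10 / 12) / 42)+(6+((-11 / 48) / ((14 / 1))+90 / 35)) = -4338547 / 1268064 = -3.42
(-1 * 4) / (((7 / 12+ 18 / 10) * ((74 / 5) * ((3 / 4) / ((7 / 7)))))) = -800 / 5291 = -0.15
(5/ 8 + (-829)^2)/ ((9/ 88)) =60477263/ 9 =6719695.89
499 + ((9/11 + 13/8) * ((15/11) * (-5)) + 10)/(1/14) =196401/484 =405.79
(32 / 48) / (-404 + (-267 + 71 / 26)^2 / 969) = -436696 / 217427135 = -0.00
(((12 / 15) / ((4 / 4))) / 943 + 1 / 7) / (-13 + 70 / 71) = -0.01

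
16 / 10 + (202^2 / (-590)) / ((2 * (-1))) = 10673 / 295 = 36.18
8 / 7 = 1.14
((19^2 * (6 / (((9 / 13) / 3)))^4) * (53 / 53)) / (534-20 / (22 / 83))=34897148 / 97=359764.41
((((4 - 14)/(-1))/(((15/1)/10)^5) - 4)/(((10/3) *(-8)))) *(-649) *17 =-1798379/1620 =-1110.11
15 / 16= 0.94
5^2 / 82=0.30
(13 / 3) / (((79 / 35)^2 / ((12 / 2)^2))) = 191100 / 6241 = 30.62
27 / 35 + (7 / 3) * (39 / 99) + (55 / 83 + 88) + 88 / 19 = 519026191 / 5464305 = 94.98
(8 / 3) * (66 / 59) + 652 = 38644 / 59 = 654.98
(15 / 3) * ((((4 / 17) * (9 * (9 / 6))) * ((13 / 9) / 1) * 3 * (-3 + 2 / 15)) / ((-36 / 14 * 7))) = 559 / 51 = 10.96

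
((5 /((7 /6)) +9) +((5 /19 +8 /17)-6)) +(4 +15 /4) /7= 82541 /9044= 9.13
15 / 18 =5 / 6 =0.83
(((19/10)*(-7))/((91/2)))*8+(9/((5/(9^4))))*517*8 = 634989296/13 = 48845330.46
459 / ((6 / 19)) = 1453.50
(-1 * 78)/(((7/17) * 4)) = -663/14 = -47.36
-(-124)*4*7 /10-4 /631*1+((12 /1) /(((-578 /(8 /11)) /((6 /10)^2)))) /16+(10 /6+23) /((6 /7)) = 375.97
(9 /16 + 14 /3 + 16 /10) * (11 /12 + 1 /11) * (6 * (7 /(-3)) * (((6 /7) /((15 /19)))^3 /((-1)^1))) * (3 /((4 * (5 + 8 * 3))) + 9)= 6776822321 /6090000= 1112.78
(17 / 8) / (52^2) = 17 / 21632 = 0.00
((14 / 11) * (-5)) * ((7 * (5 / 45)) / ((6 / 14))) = -3430 / 297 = -11.55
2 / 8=1 / 4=0.25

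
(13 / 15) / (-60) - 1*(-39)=35087 / 900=38.99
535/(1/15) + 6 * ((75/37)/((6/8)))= 297525/37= 8041.22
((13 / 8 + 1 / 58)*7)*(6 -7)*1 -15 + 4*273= 247197 / 232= 1065.50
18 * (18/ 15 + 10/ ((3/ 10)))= 3108/ 5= 621.60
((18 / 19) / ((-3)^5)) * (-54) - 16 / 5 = -284 / 95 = -2.99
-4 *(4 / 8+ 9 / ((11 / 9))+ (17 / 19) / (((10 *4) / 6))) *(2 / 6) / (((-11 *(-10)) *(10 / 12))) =-33431 / 287375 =-0.12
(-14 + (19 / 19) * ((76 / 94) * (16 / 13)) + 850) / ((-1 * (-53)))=511404 / 32383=15.79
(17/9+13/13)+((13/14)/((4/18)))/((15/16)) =2314/315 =7.35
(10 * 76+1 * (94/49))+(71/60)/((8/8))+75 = 2464019/2940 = 838.10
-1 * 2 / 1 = -2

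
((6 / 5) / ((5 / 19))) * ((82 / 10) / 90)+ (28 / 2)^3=5145779 / 1875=2744.42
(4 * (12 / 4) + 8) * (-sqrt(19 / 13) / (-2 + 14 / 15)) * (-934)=-35025 * sqrt(247) / 26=-21171.58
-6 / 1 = -6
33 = 33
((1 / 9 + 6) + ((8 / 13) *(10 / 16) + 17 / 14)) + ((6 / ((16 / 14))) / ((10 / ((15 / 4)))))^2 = 9716659 / 838656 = 11.59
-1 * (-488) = 488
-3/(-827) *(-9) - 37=-30626/827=-37.03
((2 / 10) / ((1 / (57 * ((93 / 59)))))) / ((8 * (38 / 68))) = 4743 / 1180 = 4.02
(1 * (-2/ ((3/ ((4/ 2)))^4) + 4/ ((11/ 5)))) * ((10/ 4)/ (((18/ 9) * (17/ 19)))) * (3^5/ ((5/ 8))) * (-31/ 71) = -4481112/ 13277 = -337.51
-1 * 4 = -4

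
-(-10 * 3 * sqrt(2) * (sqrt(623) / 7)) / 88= 15 * sqrt(1246) / 308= 1.72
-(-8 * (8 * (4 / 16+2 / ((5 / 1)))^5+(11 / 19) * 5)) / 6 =29054567 / 5700000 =5.10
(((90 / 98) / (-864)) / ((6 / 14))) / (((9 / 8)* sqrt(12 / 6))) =-5* sqrt(2) / 4536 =-0.00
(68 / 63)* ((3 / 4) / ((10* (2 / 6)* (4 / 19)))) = 323 / 280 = 1.15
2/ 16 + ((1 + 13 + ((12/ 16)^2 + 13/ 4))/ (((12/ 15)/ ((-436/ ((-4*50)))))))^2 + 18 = 38898329/ 16384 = 2374.17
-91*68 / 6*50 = -51566.67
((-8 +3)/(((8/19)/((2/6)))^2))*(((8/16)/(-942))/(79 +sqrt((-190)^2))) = 1805/291914496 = 0.00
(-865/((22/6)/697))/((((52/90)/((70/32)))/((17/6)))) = -1763852.86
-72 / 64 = -9 / 8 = -1.12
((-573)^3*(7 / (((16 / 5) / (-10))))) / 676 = 32923190475 / 5408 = 6087868.06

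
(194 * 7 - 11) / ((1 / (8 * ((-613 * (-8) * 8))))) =422764032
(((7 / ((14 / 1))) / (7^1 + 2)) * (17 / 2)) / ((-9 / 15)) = -85 / 108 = -0.79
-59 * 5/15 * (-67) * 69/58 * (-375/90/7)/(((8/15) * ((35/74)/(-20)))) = 73979.66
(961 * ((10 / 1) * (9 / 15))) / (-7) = -5766 / 7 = -823.71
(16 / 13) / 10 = 8 / 65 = 0.12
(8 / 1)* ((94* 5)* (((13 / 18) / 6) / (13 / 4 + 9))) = 48880 / 1323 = 36.95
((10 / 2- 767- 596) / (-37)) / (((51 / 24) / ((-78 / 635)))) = -847392 / 399415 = -2.12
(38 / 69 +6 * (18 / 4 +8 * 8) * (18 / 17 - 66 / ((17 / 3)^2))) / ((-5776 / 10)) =20391025 / 28794804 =0.71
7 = 7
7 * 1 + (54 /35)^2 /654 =7.00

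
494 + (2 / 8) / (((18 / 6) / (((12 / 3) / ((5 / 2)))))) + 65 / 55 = 81727 / 165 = 495.32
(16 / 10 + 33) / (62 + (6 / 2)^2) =173 / 355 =0.49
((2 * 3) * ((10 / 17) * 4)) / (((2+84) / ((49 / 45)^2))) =19208 / 98685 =0.19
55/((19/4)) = 220/19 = 11.58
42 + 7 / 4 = 175 / 4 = 43.75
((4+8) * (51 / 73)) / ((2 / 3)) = 918 / 73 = 12.58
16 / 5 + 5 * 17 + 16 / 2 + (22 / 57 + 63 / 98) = 387943 / 3990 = 97.23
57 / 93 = 19 / 31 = 0.61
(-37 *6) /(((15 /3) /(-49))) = 10878 /5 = 2175.60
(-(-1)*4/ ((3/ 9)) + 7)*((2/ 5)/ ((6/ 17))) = 323/ 15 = 21.53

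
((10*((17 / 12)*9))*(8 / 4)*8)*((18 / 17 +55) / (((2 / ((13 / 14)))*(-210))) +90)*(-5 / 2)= -44920055 / 98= -458367.91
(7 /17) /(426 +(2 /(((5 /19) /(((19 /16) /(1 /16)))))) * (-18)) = -35 /184722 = -0.00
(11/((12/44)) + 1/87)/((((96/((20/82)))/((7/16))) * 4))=6825/608768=0.01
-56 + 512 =456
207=207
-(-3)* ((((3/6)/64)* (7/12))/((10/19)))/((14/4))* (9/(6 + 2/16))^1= 171/15680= 0.01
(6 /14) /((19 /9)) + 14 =1889 /133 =14.20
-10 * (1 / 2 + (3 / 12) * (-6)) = 10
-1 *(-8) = 8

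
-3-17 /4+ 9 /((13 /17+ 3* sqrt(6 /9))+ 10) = -269633 /42340-867* sqrt(6) /10585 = -6.57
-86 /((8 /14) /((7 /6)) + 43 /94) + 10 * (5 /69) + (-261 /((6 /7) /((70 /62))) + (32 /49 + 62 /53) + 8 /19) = -397506866672371 /920982851502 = -431.61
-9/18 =-1/2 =-0.50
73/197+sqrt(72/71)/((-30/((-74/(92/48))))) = 73/197+888*sqrt(142)/8165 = 1.67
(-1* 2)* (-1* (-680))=-1360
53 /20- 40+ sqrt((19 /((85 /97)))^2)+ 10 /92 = -15.56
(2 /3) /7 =0.10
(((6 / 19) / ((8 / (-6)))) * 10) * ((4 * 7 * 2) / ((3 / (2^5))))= -26880 / 19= -1414.74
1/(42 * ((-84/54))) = -0.02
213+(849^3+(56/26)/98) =55688383844/91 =611960262.02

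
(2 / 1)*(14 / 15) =28 / 15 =1.87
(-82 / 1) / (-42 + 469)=-82 / 427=-0.19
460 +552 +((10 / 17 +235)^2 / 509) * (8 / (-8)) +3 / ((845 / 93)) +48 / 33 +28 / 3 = 3749463506222 / 4101911385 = 914.08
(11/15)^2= 121/225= 0.54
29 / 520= 0.06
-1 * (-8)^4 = -4096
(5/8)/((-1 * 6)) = -5/48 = -0.10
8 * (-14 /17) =-112 /17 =-6.59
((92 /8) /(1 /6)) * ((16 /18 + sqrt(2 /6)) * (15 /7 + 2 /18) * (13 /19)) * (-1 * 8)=-2717312 /3591 - 339664 * sqrt(3) /1197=-1248.19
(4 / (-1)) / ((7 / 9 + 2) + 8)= -36 / 97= -0.37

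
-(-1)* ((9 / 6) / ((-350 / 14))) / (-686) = 0.00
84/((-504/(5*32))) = -80/3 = -26.67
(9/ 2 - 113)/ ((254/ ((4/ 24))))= -217/ 3048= -0.07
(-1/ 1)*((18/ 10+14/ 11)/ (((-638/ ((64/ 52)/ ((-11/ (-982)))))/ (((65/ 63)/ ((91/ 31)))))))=3165968/ 17022159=0.19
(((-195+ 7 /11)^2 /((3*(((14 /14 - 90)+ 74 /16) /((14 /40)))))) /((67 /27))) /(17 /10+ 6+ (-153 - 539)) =127989232 /4160715075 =0.03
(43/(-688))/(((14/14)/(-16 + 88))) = -9/2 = -4.50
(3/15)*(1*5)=1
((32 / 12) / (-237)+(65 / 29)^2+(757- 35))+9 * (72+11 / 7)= 5814527968 / 4185657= 1389.16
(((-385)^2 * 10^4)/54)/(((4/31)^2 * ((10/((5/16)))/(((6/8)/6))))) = 6440078.17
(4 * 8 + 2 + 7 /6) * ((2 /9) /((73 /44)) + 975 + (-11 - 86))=60866537 /1971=30881.04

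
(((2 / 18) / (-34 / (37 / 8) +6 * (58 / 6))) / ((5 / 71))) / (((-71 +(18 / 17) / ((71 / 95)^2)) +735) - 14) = 225126019 / 4711137615000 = 0.00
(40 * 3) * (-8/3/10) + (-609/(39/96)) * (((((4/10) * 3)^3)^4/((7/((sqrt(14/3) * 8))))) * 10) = -32320864124928 * sqrt(42)/634765625 - 32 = -330017.01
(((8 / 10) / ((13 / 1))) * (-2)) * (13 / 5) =-8 / 25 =-0.32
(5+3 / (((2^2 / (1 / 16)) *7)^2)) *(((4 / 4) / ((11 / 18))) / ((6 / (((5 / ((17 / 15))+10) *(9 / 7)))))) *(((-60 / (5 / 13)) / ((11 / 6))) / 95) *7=-166848903 / 1053184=-158.42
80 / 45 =16 / 9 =1.78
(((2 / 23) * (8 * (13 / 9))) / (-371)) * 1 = -208 / 76797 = -0.00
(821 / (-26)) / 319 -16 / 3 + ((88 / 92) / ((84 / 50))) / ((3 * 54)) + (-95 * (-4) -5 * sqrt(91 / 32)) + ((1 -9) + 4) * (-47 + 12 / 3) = 88677394501 / 162243081 -5 * sqrt(182) / 8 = 538.14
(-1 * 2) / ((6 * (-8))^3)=1 / 55296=0.00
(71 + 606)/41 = 677/41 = 16.51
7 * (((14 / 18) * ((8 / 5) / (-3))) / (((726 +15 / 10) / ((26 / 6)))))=-10192 / 589275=-0.02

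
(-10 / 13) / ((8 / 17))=-1.63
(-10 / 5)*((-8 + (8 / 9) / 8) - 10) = 322 / 9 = 35.78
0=0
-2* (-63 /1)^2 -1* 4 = -7942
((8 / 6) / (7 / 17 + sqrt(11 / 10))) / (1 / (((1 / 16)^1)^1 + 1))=-10115 / 16134 + 4913*sqrt(110) / 32268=0.97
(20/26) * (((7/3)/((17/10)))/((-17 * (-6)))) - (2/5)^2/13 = -1654/845325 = -0.00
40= 40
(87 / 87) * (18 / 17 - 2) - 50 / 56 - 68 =-33241 / 476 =-69.83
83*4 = 332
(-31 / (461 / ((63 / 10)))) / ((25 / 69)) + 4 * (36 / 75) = 86523 / 115250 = 0.75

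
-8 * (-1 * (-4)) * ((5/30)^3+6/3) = -1732/27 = -64.15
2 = 2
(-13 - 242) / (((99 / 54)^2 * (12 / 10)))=-7650 / 121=-63.22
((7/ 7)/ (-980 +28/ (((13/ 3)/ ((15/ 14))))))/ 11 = -13/ 139150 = -0.00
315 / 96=105 / 32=3.28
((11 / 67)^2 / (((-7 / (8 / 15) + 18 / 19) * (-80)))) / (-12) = -2299 / 997096680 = -0.00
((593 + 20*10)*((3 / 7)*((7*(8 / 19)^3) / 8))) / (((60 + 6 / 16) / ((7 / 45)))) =406016 / 7099065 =0.06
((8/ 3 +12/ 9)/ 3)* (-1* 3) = -4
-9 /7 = -1.29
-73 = -73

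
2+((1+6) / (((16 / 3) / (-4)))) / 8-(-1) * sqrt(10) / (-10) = 1.03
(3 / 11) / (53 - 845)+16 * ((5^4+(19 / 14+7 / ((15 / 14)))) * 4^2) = 16467708893 / 101640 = 162019.96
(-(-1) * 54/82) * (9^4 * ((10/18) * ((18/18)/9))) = 10935/41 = 266.71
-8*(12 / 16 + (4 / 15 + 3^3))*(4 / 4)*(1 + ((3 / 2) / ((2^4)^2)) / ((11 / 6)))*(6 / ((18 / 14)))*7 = -46538485 / 6336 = -7345.09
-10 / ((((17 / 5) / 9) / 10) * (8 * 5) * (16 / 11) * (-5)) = 0.91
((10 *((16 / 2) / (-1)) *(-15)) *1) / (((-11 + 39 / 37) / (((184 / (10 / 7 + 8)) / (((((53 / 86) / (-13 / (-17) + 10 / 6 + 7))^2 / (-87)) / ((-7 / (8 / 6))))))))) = -2249173023215300 / 8929811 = -251872410.65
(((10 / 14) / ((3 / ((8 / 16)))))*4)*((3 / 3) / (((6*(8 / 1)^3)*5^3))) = 1 / 806400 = 0.00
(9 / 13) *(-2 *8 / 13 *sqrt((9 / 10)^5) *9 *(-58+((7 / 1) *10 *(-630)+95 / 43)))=74744184834 *sqrt(10) / 908375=260202.96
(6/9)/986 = 0.00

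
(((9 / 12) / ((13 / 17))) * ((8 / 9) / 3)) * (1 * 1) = 34 / 117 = 0.29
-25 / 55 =-5 / 11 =-0.45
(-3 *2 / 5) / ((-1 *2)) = 0.60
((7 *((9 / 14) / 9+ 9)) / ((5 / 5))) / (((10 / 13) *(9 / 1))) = 1651 / 180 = 9.17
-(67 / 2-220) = 373 / 2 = 186.50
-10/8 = -1.25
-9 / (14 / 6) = -27 / 7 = -3.86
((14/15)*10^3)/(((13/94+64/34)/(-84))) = -125283200/3229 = -38799.38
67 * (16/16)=67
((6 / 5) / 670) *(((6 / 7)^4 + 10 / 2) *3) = 119709 / 4021675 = 0.03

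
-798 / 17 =-46.94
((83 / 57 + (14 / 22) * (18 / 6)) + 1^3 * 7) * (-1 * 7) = -45493 / 627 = -72.56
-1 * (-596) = 596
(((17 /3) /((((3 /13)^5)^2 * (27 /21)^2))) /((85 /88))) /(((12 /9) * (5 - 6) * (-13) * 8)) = 5715825162047 /95659380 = 59751.85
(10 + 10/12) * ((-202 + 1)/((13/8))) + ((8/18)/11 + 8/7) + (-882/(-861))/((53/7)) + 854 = -729876452/1505889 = -484.68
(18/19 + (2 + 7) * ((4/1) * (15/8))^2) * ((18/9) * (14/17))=269829/323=835.38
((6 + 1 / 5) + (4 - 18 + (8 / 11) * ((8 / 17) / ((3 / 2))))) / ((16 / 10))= -21239 / 4488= -4.73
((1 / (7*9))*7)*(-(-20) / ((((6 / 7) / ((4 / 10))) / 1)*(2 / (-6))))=-28 / 9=-3.11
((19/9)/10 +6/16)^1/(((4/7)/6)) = 1477/240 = 6.15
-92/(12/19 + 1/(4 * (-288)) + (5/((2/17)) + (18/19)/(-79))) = -2.13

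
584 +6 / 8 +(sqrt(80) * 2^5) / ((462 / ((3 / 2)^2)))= 48 * sqrt(5) / 77 +2339 / 4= 586.14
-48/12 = -4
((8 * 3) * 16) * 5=1920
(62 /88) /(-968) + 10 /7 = 425703 /298144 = 1.43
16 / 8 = 2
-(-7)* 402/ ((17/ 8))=22512/ 17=1324.24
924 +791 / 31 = 29435 / 31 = 949.52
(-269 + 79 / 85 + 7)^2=492440481 / 7225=68157.85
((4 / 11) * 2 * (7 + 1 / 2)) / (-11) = -60 / 121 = -0.50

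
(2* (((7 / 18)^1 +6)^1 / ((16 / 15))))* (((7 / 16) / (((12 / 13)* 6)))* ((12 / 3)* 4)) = 52325 / 3456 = 15.14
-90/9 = -10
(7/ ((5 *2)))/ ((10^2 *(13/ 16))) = 14/ 1625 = 0.01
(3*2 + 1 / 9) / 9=55 / 81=0.68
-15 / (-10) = 3 / 2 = 1.50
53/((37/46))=2438/37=65.89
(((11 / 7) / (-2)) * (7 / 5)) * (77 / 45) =-847 / 450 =-1.88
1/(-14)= -1/14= -0.07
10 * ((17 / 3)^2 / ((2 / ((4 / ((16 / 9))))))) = 1445 / 4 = 361.25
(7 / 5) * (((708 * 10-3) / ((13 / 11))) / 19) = 544929 / 1235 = 441.24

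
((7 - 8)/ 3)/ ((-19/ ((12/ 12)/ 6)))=1/ 342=0.00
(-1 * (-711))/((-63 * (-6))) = 79/42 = 1.88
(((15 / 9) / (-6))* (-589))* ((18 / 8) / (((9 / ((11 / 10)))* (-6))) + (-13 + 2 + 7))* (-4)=571919 / 216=2647.77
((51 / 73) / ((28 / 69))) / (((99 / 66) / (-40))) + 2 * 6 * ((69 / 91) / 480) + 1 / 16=-24355111 / 531440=-45.83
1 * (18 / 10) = 9 / 5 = 1.80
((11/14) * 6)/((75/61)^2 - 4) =-122793/64813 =-1.89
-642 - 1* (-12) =-630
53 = 53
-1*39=-39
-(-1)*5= 5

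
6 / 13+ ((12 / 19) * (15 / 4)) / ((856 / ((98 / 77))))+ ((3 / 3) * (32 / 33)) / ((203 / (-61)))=122993831 / 708191484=0.17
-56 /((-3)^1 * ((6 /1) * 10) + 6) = 28 /87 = 0.32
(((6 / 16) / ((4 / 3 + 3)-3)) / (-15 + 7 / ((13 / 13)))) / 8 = -9 / 2048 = -0.00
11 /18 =0.61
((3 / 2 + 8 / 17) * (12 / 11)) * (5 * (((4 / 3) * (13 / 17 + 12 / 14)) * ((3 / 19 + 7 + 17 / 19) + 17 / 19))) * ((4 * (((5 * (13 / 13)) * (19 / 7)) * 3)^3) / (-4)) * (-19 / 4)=29934133537500 / 448987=66670379.18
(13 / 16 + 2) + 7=157 / 16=9.81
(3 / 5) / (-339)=-0.00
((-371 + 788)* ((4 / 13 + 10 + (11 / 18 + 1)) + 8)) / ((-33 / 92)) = -29802434 / 1287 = -23156.51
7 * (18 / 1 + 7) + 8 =183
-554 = -554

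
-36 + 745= 709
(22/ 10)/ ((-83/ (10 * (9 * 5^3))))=-24750/ 83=-298.19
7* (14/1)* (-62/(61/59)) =-358484/61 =-5876.79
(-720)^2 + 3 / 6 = 1036801 / 2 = 518400.50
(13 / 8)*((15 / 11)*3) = 585 / 88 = 6.65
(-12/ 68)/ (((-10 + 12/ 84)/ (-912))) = -6384/ 391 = -16.33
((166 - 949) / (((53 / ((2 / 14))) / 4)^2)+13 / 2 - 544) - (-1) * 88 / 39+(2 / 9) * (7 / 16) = -68955690185 / 128831976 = -535.24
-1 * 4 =-4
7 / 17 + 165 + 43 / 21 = 59783 / 357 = 167.46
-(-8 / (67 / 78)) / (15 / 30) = 1248 / 67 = 18.63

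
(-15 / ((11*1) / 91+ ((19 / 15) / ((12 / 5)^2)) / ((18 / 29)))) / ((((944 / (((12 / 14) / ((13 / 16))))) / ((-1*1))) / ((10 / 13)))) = 6998400 / 257896847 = 0.03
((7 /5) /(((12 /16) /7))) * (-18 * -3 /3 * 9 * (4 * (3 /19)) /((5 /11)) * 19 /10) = 5588.35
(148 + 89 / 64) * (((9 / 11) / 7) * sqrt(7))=86049 * sqrt(7) / 4928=46.20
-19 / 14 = -1.36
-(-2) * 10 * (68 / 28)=340 / 7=48.57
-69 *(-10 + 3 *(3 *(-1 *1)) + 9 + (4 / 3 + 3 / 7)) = 3979 / 7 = 568.43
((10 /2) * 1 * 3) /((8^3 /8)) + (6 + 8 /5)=2507 /320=7.83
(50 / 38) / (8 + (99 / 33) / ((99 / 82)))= 825 / 6574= 0.13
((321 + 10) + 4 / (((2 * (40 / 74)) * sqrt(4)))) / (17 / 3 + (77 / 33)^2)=59913 / 2000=29.96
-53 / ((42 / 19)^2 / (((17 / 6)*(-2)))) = 325261 / 5292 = 61.46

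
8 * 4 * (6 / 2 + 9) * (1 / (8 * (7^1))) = 6.86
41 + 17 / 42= 1739 / 42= 41.40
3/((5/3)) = 1.80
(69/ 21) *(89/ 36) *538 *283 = 1236761.66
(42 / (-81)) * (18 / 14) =-0.67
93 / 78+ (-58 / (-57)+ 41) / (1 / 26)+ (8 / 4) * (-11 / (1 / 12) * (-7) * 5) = 15314467 / 1482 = 10333.65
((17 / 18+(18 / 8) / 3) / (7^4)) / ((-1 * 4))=-61 / 345744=-0.00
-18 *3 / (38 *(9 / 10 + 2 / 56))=-3780 / 2489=-1.52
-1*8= -8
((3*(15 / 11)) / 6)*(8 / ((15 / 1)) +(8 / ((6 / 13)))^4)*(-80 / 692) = -365582960 / 51381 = -7115.14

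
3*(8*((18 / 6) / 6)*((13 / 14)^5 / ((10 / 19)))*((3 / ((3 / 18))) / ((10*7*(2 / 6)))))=571419927 / 47059600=12.14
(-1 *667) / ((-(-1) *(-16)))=667 / 16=41.69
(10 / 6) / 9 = 5 / 27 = 0.19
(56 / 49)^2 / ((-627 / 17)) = -1088 / 30723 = -0.04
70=70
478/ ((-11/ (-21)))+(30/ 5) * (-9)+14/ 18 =85073/ 99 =859.32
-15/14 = -1.07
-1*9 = -9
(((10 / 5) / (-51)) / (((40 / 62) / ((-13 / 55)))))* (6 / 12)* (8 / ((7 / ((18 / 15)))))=1612 / 163625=0.01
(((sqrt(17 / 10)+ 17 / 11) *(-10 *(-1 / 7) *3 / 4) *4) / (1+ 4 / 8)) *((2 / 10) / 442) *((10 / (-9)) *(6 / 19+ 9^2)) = -10300 / 57057 - 1030 *sqrt(170) / 88179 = -0.33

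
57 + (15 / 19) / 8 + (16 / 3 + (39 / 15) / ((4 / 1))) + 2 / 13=1874311 / 29640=63.24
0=0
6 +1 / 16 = 97 / 16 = 6.06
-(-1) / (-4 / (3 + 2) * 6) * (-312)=65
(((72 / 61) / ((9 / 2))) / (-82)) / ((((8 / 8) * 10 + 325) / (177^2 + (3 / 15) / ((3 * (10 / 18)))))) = -0.30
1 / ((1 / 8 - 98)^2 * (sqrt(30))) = 32 * sqrt(30) / 9196335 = 0.00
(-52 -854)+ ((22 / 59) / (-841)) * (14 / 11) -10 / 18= -404841673 / 446571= -906.56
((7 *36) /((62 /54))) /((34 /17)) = 3402 /31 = 109.74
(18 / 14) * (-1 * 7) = -9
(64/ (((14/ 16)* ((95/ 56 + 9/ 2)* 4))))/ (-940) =-256/ 81545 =-0.00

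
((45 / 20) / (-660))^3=-27 / 681472000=-0.00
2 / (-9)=-2 / 9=-0.22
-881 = -881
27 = 27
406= 406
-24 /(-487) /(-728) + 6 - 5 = 44314 /44317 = 1.00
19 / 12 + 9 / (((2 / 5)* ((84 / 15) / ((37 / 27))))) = 397 / 56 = 7.09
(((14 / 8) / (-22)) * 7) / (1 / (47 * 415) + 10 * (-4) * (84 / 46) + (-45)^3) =21982135 / 3600327302176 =0.00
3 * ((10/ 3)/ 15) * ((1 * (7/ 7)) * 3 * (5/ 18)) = 5/ 9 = 0.56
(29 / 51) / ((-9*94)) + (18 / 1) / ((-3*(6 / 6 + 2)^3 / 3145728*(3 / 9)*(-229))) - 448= 8709.87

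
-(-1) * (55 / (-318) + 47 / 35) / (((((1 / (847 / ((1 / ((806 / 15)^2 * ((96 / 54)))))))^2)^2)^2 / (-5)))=-33566349791447714625111134492737217542933074967011341120560008781268507857050927104 / 44957002262488207855224609375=-746632295353358782486769100000000000000000000000000000.00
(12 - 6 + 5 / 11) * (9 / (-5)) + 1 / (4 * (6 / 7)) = -14951 / 1320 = -11.33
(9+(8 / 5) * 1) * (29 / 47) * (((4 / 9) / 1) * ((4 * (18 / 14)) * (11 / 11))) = 24592 / 1645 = 14.95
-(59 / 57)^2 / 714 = -3481 / 2319786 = -0.00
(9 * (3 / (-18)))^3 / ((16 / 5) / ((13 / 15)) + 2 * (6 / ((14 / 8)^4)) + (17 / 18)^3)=-614365479 / 1058382557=-0.58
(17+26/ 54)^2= 222784/ 729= 305.60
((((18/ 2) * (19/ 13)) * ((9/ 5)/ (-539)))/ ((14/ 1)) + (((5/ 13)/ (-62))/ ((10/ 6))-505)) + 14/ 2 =-3786144462/ 7602595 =-498.01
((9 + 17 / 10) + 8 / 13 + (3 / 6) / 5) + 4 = 1002 / 65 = 15.42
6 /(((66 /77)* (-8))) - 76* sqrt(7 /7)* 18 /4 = -2743 /8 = -342.88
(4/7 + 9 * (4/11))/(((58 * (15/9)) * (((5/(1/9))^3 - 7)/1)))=222/508666235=0.00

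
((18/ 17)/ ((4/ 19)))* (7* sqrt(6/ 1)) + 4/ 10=2/ 5 + 1197* sqrt(6)/ 34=86.64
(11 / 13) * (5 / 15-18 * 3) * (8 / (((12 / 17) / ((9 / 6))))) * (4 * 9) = -361284 / 13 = -27791.08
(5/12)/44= 5/528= 0.01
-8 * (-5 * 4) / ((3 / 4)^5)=163840 / 243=674.24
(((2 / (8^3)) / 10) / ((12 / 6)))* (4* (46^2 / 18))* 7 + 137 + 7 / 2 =812983 / 5760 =141.14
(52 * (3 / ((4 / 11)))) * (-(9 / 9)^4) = -429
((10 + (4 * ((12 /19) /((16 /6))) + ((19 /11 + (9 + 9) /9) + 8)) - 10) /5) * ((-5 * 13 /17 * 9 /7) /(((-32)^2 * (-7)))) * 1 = 309933 /178275328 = 0.00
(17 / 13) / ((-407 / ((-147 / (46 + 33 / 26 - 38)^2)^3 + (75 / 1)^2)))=-18719181338009839209 / 1036668773623528331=-18.06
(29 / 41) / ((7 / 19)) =551 / 287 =1.92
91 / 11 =8.27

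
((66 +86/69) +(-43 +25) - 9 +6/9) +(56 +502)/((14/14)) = 13775/23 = 598.91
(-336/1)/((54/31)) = -1736/9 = -192.89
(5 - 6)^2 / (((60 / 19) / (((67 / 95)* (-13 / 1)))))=-871 / 300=-2.90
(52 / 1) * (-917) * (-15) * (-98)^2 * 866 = 5948863196640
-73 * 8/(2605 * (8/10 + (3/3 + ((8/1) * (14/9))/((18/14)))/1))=-47304/2422129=-0.02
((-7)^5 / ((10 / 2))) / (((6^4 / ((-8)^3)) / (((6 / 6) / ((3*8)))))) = 67228 / 1215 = 55.33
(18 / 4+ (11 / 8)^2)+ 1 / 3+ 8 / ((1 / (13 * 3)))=61195 / 192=318.72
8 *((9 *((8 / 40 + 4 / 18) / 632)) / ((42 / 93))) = 589 / 5530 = 0.11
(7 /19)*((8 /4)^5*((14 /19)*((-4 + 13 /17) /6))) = -86240 /18411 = -4.68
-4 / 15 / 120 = -1 / 450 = -0.00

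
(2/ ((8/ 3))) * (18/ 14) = 27/ 28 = 0.96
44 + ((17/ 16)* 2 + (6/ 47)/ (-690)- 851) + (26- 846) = -70259603/ 43240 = -1624.88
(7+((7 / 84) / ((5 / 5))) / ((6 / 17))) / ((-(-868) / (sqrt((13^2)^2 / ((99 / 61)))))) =88049 * sqrt(671) / 2062368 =1.11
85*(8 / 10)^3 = 43.52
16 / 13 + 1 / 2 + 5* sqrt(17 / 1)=45 / 26 + 5* sqrt(17)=22.35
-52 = -52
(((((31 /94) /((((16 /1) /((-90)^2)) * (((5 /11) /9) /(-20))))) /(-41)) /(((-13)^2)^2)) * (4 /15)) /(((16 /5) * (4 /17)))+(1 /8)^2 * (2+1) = 235544691 /3522371008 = 0.07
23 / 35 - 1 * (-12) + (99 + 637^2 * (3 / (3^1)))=14205823 / 35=405880.66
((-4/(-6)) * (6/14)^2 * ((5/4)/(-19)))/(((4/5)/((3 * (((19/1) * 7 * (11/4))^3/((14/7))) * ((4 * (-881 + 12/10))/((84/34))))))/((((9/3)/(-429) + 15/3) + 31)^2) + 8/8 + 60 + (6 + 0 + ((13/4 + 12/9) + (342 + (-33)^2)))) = -0.00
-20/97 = -0.21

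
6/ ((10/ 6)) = 18/ 5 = 3.60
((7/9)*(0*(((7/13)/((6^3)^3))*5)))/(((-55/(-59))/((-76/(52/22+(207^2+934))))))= 0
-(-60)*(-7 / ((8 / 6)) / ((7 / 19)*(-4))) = 855 / 4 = 213.75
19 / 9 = 2.11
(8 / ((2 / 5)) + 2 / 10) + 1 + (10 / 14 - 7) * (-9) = 77.77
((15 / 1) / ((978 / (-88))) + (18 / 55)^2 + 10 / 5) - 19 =-8994963 / 493075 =-18.24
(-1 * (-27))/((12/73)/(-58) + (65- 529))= -57159/982294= -0.06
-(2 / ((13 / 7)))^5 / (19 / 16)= -8605184 / 7054567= -1.22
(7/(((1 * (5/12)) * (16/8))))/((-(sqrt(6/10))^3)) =-14 * sqrt(15)/3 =-18.07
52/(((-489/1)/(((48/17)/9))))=-832/24939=-0.03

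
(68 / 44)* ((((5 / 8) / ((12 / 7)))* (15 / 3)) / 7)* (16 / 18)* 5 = 2125 / 1188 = 1.79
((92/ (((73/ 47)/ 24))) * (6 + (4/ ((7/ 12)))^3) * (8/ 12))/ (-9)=-34584.17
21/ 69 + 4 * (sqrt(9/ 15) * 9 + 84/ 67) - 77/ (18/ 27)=-339577/ 3082 + 36 * sqrt(15)/ 5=-82.30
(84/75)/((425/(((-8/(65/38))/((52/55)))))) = -23408/1795625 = -0.01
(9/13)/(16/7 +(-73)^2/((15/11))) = 945/5337449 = 0.00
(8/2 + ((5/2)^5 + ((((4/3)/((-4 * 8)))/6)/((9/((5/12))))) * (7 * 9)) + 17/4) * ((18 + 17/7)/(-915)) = -26164853/11067840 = -2.36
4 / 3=1.33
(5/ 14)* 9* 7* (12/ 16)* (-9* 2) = -1215/ 4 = -303.75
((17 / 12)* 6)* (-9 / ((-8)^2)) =-1.20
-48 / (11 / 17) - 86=-1762 / 11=-160.18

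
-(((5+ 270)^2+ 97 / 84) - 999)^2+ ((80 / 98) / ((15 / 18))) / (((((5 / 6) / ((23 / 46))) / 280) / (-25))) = -39296390510161 / 7056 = -5569216342.14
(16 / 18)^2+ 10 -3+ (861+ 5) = 70777 / 81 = 873.79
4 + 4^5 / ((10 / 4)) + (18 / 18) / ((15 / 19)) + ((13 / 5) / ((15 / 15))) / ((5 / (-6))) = 30881 / 75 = 411.75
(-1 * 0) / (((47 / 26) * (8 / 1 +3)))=0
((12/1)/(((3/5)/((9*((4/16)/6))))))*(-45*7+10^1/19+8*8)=-1878.55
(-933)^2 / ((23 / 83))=72250587 / 23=3141329.87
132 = 132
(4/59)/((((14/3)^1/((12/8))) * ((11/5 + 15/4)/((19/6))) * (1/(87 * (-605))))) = -30001950/49147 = -610.45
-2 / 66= -1 / 33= -0.03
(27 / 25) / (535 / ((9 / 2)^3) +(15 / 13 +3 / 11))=2814669 / 19018900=0.15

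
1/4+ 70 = 281/4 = 70.25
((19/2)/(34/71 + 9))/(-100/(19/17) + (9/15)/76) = -256310/22879981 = -0.01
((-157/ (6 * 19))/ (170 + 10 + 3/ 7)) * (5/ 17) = -0.00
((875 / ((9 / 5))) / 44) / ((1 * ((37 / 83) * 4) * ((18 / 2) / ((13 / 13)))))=363125 / 527472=0.69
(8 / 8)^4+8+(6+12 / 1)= 27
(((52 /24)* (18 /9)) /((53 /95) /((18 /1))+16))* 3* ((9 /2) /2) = 100035 /54826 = 1.82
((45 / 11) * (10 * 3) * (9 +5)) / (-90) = -210 / 11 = -19.09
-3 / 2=-1.50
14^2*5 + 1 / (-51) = 49979 / 51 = 979.98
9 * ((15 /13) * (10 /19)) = 1350 /247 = 5.47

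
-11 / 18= -0.61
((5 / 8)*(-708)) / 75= -59 / 10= -5.90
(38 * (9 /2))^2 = 29241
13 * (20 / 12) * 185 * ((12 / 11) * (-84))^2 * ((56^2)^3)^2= 3873835891476830111216644915200 / 121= 32015172656833306704269790000.00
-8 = -8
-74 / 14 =-37 / 7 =-5.29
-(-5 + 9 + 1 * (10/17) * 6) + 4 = -60/17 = -3.53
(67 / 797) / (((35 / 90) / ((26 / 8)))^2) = 917163 / 156212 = 5.87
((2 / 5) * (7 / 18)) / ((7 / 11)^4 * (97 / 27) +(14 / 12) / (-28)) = 2459688 / 8657035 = 0.28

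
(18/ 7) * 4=72/ 7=10.29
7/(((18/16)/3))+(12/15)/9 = 844/45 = 18.76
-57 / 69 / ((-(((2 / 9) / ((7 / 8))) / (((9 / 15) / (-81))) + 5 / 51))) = -6783 / 280715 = -0.02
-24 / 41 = -0.59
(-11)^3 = -1331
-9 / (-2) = 9 / 2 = 4.50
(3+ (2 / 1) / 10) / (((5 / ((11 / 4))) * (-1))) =-44 / 25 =-1.76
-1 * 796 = -796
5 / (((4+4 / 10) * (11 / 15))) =375 / 242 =1.55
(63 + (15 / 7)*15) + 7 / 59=39343 / 413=95.26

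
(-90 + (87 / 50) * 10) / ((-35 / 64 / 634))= 14729088 / 175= 84166.22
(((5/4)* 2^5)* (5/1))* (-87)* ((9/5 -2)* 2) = 6960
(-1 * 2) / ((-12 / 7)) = 7 / 6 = 1.17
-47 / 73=-0.64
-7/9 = -0.78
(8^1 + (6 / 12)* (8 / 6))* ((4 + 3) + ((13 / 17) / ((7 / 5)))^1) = 23348 / 357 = 65.40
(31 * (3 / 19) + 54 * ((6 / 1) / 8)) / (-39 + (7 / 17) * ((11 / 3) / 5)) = -439875 / 374984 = -1.17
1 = 1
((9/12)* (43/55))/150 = 43/11000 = 0.00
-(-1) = 1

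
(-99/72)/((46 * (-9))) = 11/3312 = 0.00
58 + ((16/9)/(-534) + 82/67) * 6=3505706/53667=65.32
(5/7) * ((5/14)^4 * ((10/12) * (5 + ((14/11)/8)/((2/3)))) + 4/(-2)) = -195633355/141985536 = -1.38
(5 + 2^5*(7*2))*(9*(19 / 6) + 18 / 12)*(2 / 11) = 27180 / 11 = 2470.91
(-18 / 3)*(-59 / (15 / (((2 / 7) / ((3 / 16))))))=3776 / 105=35.96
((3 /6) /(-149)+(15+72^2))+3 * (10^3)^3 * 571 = 510474001549301 /298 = 1713000005199.00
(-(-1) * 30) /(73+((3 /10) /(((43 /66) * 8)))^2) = 88752000 /215973001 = 0.41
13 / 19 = 0.68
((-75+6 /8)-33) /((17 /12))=-1287 /17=-75.71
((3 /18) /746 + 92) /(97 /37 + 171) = 208717 /393888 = 0.53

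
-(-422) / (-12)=-211 / 6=-35.17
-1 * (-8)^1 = 8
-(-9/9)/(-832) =-0.00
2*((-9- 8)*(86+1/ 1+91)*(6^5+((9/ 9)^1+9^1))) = -47120872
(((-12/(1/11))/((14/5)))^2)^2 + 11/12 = 142310546411/28812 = 4939280.38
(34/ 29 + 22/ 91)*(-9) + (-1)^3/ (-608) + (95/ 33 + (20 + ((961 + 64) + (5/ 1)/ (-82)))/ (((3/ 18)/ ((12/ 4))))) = 18799.06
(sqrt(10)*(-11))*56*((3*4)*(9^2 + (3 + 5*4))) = -768768*sqrt(10) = -2431057.87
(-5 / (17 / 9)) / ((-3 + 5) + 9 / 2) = -90 / 221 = -0.41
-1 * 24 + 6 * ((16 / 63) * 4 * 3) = -40 / 7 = -5.71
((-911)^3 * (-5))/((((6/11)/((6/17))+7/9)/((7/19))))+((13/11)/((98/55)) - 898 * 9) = 12836558233670/21413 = 599475002.74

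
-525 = -525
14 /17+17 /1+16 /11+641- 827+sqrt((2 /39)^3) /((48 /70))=-31177 /187+35 * sqrt(78) /18252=-166.70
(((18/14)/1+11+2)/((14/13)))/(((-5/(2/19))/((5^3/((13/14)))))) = -5000/133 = -37.59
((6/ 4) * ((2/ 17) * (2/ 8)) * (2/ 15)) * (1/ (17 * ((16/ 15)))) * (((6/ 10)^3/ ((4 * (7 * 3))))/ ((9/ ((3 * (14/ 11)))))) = 0.00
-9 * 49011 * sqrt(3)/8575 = -441099 * sqrt(3)/8575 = -89.10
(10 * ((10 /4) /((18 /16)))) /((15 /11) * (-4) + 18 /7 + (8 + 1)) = 15400 /4239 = 3.63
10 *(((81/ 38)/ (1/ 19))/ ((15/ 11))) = 297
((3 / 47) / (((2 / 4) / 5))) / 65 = 0.01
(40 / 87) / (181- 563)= -20 / 16617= -0.00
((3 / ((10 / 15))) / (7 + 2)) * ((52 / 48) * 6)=3.25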